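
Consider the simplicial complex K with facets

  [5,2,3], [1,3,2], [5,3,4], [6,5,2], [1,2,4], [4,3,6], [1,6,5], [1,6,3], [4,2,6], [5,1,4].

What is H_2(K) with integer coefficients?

H_2 = 0.

Take the total order 1 < 2 < 3 < 4 < 5 < 6 on the vertex set. Then K (dimension 2) consists of the simplices:

  0-simplices (6): [1], [2], [3], [4], [5], [6]
  1-simplices (15): [1,2], [1,3], [1,4], [1,5], [1,6], [2,3], [2,4], [2,5], [2,6], [3,4], [3,5], [3,6], [4,5], [4,6], [5,6]
  2-simplices (10): [1,2,3], [1,2,4], [1,3,6], [1,4,5], [1,5,6], [2,3,5], [2,4,6], [2,5,6], [3,4,5], [3,4,6]

so the chain groups are C_0 ≅ Z^6, C_1 ≅ Z^15, C_2 ≅ Z^10.

The boundary map ∂_1: C_1 → C_0 maps an edge to its endpoints' difference, ∂[p,q] = q − p. For instance
  ∂[5,6] = [6] − [5].
The resulting 6×15 matrix has rank 5, and its Smith normal form has invariant factors (1,1,1,1,1).

∂_2: C_2 → C_1 acts by ∂[p,q,r] = [q,r] − [p,r] + [p,q]. For instance
  ∂[1,3,6] = [3,6] − [1,6] + [1,3],
  ∂[3,4,6] = [4,6] − [3,6] + [3,4].
The 15×10 boundary matrix has rank 10 and Smith normal form diag(1,1,1,1,1,1,1,1,1,2).

Computing H_k = (kernel of ∂_k) / (image of ∂_{k+1}):

  H_2: rank ker ∂_2 − rank ∂_3 = (10 − 10) − 0 = 0, and there is no ∂_3, so H_2 ≅ 0.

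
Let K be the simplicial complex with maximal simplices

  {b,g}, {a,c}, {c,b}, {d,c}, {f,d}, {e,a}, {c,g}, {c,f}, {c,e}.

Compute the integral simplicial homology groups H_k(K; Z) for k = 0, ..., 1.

Order the vertices as a < b < c < d < e < f < g. Listing each simplex with vertices in this order, K has dimension 1 with simplices:

  0-simplices (7): a, b, c, d, e, f, g
  1-simplices (9): ac, ae, bc, bg, cd, ce, cf, cg, df

giving chain groups C_0 ≅ Z^7, C_1 ≅ Z^9.

∂_1: C_1 → C_0 maps an edge to its endpoints' difference, ∂[p,q] = q − p. For instance
  ∂bg = g − b.
The 7×9 boundary matrix has rank 6 and Smith normal form diag(1,1,1,1,1,1).

Reading off H_k = ker ∂_k / im ∂_{k+1}:

  H_0: rank C_0 − rank ∂_1 = 7 − 6 = 1, and the invariant factors of ∂_1 are all 1, so H_0 ≅ Z.
  H_1: rank ker ∂_1 − rank ∂_2 = (9 − 6) − 0 = 3, and there is no ∂_2, so H_1 ≅ Z^3.

(K is a triangulation of a wedge of 3 circles.)

H_0 ≅ Z,  H_1 ≅ Z^3.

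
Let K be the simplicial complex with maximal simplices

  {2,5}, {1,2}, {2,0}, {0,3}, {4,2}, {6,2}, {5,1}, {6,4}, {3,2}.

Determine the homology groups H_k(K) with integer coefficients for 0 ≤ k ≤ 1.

We work with the vertex ordering 0 < 1 < 2 < 3 < 4 < 5 < 6. The simplices of K, each written with vertices in increasing order, are:

  0-simplices (7): [0], [1], [2], [3], [4], [5], [6]
  1-simplices (9): [0,2], [0,3], [1,2], [1,5], [2,3], [2,4], [2,5], [2,6], [4,6]

giving chain groups C_0 ≅ Z^7, C_1 ≅ Z^9.

Boundary ∂_1: C_1 → C_0 sends each edge [p,q] (with p < q) to q − p.
As a 7×9 matrix over Z this has rank 6, with invariant factors (1,1,1,1,1,1).

Computing H_k = (kernel of ∂_k) / (image of ∂_{k+1}):

  H_0: rank C_0 − rank ∂_1 = 7 − 6 = 1, and the invariant factors of ∂_1 are all 1, so H_0 = Z.
  H_1: rank ker ∂_1 − rank ∂_2 = (9 − 6) − 0 = 3, and there is no ∂_2, so H_1 = Z^3.

As a check, the Euler characteristic is 7 − 9 = -2, which agrees with 1 − 3 = -2.
(K is a triangulation of a wedge of 3 circles.)

H_0 ≅ Z,  H_1 ≅ Z^3.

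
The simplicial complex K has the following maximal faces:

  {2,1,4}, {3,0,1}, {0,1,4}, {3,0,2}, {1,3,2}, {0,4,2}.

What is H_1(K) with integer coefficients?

Fix the vertex order 0 < 1 < 2 < 3 < 4 and write every simplex with vertices in increasing order. Then dim K = 2 and the simplices of K are:

  0-simplices (5): [0], [1], [2], [3], [4]
  1-simplices (9): [0,1], [0,2], [0,3], [0,4], [1,2], [1,3], [1,4], [2,3], [2,4]
  2-simplices (6): [0,1,3], [0,1,4], [0,2,3], [0,2,4], [1,2,3], [1,2,4]

giving chain groups C_0 ≅ Z^5, C_1 ≅ Z^9, C_2 ≅ Z^6.

∂_1: C_1 → C_0 sends each edge [p,q] (with p < q) to q − p. For instance
  ∂[0,4] = [4] − [0].
The 5×9 boundary matrix has rank 4 and Smith normal form diag(1,1,1,1).

∂_2: C_2 → C_1 maps a triangle to the signed sum of its edges. For instance
  ∂[1,2,3] = [2,3] − [1,3] + [1,2],
  ∂[0,1,3] = [1,3] − [0,3] + [0,1].
The resulting 9×6 matrix has rank 5, and its Smith normal form has invariant factors (1,1,1,1,1).

Reading off H_k = ker ∂_k / im ∂_{k+1}:

  H_1: rank ker ∂_1 − rank ∂_2 = (9 − 4) − 5 = 0, and the invariant factors of ∂_2 are all 1, so H_1 ≅ 0.

H_1 ≅ 0.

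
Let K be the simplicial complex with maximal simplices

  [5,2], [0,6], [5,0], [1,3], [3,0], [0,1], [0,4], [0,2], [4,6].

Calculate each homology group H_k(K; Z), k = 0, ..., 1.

H_0 = Z,  H_1 = Z^3.

Order the vertices as 0 < 1 < 2 < 3 < 4 < 5 < 6. Listing each simplex with vertices in this order, K has dimension 1 with simplices:

  0-simplices (7): [0], [1], [2], [3], [4], [5], [6]
  1-simplices (9): [0,1], [0,2], [0,3], [0,4], [0,5], [0,6], [1,3], [2,5], [4,6]

so the chain groups are C_0 ≅ Z^7, C_1 ≅ Z^9.

The boundary map ∂_1: C_1 → C_0 maps an edge to its endpoints' difference, ∂[p,q] = q − p. For instance
  ∂[0,1] = [1] − [0].
The 7×9 boundary matrix has rank 6 and Smith normal form diag(1,1,1,1,1,1).

Now H_k = ker ∂_k / im ∂_{k+1}, so:

  H_0: rank C_0 − rank ∂_1 = 7 − 6 = 1, and the invariant factors of ∂_1 are all 1, so H_0 = Z.
  H_1: rank ker ∂_1 − rank ∂_2 = (9 − 6) − 0 = 3, and there is no ∂_2, so H_1 = Z^3.

(K is a triangulation of a wedge of 3 circles.)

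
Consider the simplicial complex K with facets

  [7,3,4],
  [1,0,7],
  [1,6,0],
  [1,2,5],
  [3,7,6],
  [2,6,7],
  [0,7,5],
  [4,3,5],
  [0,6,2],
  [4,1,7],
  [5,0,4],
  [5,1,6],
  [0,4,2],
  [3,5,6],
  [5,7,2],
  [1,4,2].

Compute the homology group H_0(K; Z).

Take the total order 0 < 1 < 2 < 3 < 4 < 5 < 6 < 7 on the vertex set. Then K (dimension 2) consists of the simplices:

  0-simplices (8): [0], [1], [2], [3], [4], [5], [6], [7]
  1-simplices (24): (24 of them)
  2-simplices (16): [0,1,6], [0,1,7], [0,2,4], [0,2,6], [0,4,5], [0,5,7], [1,2,4], [1,2,5], [1,4,7], [1,5,6], [2,5,7], [2,6,7], [3,4,5], [3,4,7], [3,5,6], [3,6,7]

so the chain groups are C_0 ≅ Z^8, C_1 ≅ Z^24, C_2 ≅ Z^16.

Boundary ∂_1: C_1 → C_0 is given by ∂[p,q] = [q] − [p]. For instance
  ∂[0,1] = [1] − [0].
This gives a 8×24 integer matrix of rank 7; reducing to Smith normal form yields diagonal entries (1,1,1,1,1,1,1).

∂_2: C_2 → C_1 acts by ∂[p,q,r] = [q,r] − [p,r] + [p,q]. For instance
  ∂[3,6,7] = [6,7] − [3,7] + [3,6],
  ∂[0,1,6] = [1,6] − [0,6] + [0,1].
As a 24×16 matrix over Z this has rank 15, with invariant factors (1,1,1,1,1,1,1,1,1,1,1,1,1,1,1).

Reading off H_k = ker ∂_k / im ∂_{k+1}:

  H_0: rank C_0 − rank ∂_1 = 8 − 7 = 1, and the invariant factors of ∂_1 are all 1, so H_0 = Z.

(K is a triangulation of the torus T^2.)

H_0 = Z.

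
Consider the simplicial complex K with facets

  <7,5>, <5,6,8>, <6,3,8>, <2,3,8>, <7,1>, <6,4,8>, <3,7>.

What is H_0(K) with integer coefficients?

H_0 = Z.

Fix the vertex order 1 < 2 < 3 < 4 < 5 < 6 < 7 < 8 and write every simplex with vertices in increasing order. Then dim K = 2 and the simplices of K are:

  0-simplices (8): [1], [2], [3], [4], [5], [6], [7], [8]
  1-simplices (12): [1,7], [2,3], [2,8], [3,6], [3,7], [3,8], [4,6], [4,8], [5,6], [5,7], [5,8], [6,8]
  2-simplices (4): [2,3,8], [3,6,8], [4,6,8], [5,6,8]

giving chain groups C_0 ≅ Z^8, C_1 ≅ Z^12, C_2 ≅ Z^4.

The boundary map ∂_1: C_1 → C_0 sends each edge [p,q] (with p < q) to q − p. For instance
  ∂[3,7] = [7] − [3].
As a 8×12 matrix over Z this has rank 7, with invariant factors (1,1,1,1,1,1,1).

Boundary ∂_2: C_2 → C_1 maps a triangle to the signed sum of its edges. For instance
  ∂[5,6,8] = [6,8] − [5,8] + [5,6],
  ∂[2,3,8] = [3,8] − [2,8] + [2,3].
This gives a 12×4 integer matrix of rank 4; reducing to Smith normal form yields diagonal entries (1,1,1,1).

Computing H_k = (kernel of ∂_k) / (image of ∂_{k+1}):

  H_0: rank C_0 − rank ∂_1 = 8 − 7 = 1, and the invariant factors of ∂_1 are all 1, so H_0 = Z.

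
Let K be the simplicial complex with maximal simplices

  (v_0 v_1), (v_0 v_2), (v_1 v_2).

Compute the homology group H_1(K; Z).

H_1 = Z.

We work with the vertex ordering v_0 < v_1 < v_2. The simplices of K, each written with vertices in increasing order, are:

  0-simplices (3): [v_0], [v_1], [v_2]
  1-simplices (3): [v_0,v_1], [v_0,v_2], [v_1,v_2]

Hence C_0 ≅ Z^3, C_1 ≅ Z^3.

∂_1: C_1 → C_0 sends each edge [p,q] (with p < q) to q − p.
The 3×3 boundary matrix has rank 2 and Smith normal form diag(1,1).

Reading off H_k = ker ∂_k / im ∂_{k+1}:

  H_1: rank ker ∂_1 − rank ∂_2 = (3 − 2) − 0 = 1, and there is no ∂_2, so H_1 = Z.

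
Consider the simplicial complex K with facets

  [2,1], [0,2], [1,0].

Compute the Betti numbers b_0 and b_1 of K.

Take the total order 0 < 1 < 2 on the vertex set. Then K (dimension 1) consists of the simplices:

  0-simplices (3): [0], [1], [2]
  1-simplices (3): [0,1], [0,2], [1,2]

Hence C_0 ≅ Z^3, C_1 ≅ Z^3.

Boundary ∂_1: C_1 → C_0 sends each edge [p,q] (with p < q) to q − p.
The resulting 3×3 matrix has rank 2, and its Smith normal form has invariant factors (1,1).

Computing H_k = (kernel of ∂_k) / (image of ∂_{k+1}):

  H_0: rank C_0 − rank ∂_1 = 3 − 2 = 1, and the invariant factors of ∂_1 are all 1, so H_0 = Z.
  H_1: rank ker ∂_1 − rank ∂_2 = (3 − 2) − 0 = 1, and there is no ∂_2, so H_1 = Z.

Hence the Betti numbers are b_0 = 1, b_1 = 1.

b_0 = 1, b_1 = 1.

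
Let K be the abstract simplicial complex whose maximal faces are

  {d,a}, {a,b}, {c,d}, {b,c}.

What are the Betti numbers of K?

Order the vertices as a < b < c < d. Listing each simplex with vertices in this order, K has dimension 1 with simplices:

  0-simplices (4): a, b, c, d
  1-simplices (4): ab, ad, bc, cd

Hence C_0 ≅ Z^4, C_1 ≅ Z^4.

Boundary ∂_1: C_1 → C_0 sends each edge [p,q] (with p < q) to q − p.
This gives a 4×4 integer matrix of rank 3; reducing to Smith normal form yields diagonal entries (1,1,1).

Computing H_k = (kernel of ∂_k) / (image of ∂_{k+1}):

  H_0: rank C_0 − rank ∂_1 = 4 − 3 = 1, and the invariant factors of ∂_1 are all 1, so H_0 ≅ Z.
  H_1: rank ker ∂_1 − rank ∂_2 = (4 − 3) − 0 = 1, and there is no ∂_2, so H_1 ≅ Z.

As a check, the Euler characteristic is 4 − 4 = 0, which agrees with 1 − 1 = 0.
(K is a triangulation of the circle S^1.)

Hence the Betti numbers are b_0 = 1, b_1 = 1.

b_0 = 1, b_1 = 1.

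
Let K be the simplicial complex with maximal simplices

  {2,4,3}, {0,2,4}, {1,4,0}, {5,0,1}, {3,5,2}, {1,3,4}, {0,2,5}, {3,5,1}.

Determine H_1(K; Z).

H_1 ≅ 0.

We work with the vertex ordering 0 < 1 < 2 < 3 < 4 < 5. The simplices of K, each written with vertices in increasing order, are:

  0-simplices (6): [0], [1], [2], [3], [4], [5]
  1-simplices (12): [0,1], [0,2], [0,4], [0,5], [1,3], [1,4], [1,5], [2,3], [2,4], [2,5], [3,4], [3,5]
  2-simplices (8): [0,1,4], [0,1,5], [0,2,4], [0,2,5], [1,3,4], [1,3,5], [2,3,4], [2,3,5]

so the chain groups are C_0 ≅ Z^6, C_1 ≅ Z^12, C_2 ≅ Z^8.

The boundary map ∂_1: C_1 → C_0 sends each edge [p,q] (with p < q) to q − p. For instance
  ∂[0,2] = [2] − [0].
As a 6×12 matrix over Z this has rank 5, with invariant factors (1,1,1,1,1).

Boundary ∂_2: C_2 → C_1 maps a triangle to the signed sum of its edges. For instance
  ∂[2,3,5] = [3,5] − [2,5] + [2,3],
  ∂[1,3,4] = [3,4] − [1,4] + [1,3].
The 12×8 boundary matrix has rank 7 and Smith normal form diag(1,1,1,1,1,1,1).

Computing H_k = (kernel of ∂_k) / (image of ∂_{k+1}):

  H_1: rank ker ∂_1 − rank ∂_2 = (12 − 5) − 7 = 0, and the invariant factors of ∂_2 are all 1, so H_1 ≅ 0.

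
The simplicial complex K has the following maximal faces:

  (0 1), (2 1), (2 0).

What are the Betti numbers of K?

b_0 = 1, b_1 = 1.

Fix the vertex order 0 < 1 < 2 and write every simplex with vertices in increasing order. Then dim K = 1 and the simplices of K are:

  0-simplices (3): [0], [1], [2]
  1-simplices (3): [0,1], [0,2], [1,2]

so the chain groups are C_0 ≅ Z^3, C_1 ≅ Z^3.

Boundary ∂_1: C_1 → C_0 is given by ∂[p,q] = [q] − [p]. For instance
  ∂[1,2] = [2] − [1].
This gives a 3×3 integer matrix of rank 2; reducing to Smith normal form yields diagonal entries (1,1).

From H_k ≅ ker(∂_k) / im(∂_{k+1}) we obtain:

  H_0: rank C_0 − rank ∂_1 = 3 − 2 = 1, and the invariant factors of ∂_1 are all 1, so H_0 ≅ Z.
  H_1: rank ker ∂_1 − rank ∂_2 = (3 − 2) − 0 = 1, and there is no ∂_2, so H_1 ≅ Z.

As a check, the Euler characteristic is 3 − 3 = 0, which agrees with 1 − 1 = 0.

Hence the Betti numbers are b_0 = 1, b_1 = 1.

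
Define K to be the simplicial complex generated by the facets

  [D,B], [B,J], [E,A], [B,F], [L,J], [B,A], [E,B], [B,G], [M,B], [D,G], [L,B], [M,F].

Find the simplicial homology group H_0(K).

H_0 ≅ Z.

Fix the vertex order A < B < D < E < F < G < J < L < M and write every simplex with vertices in increasing order. Then dim K = 1 and the simplices of K are:

  0-simplices (9): A, B, D, E, F, G, J, L, M
  1-simplices (12): AB, AE, BD, BE, BF, BG, BJ, BL, BM, DG, FM, JL

giving chain groups C_0 ≅ Z^9, C_1 ≅ Z^12.

∂_1: C_1 → C_0 sends each edge [p,q] (with p < q) to q − p.
As a 9×12 matrix over Z this has rank 8, with invariant factors (1,1,1,1,1,1,1,1).

From H_k ≅ ker(∂_k) / im(∂_{k+1}) we obtain:

  H_0: rank C_0 − rank ∂_1 = 9 − 8 = 1, and the invariant factors of ∂_1 are all 1, so H_0 = Z.

(K is a triangulation of a wedge of 4 circles.)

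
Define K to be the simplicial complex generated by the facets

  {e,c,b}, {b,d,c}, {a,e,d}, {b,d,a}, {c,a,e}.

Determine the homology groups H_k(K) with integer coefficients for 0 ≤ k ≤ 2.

H_0 = Z,  H_1 = Z,  H_2 = 0.

We work with the vertex ordering a < b < c < d < e. The simplices of K, each written with vertices in increasing order, are:

  0-simplices (5): a, b, c, d, e
  1-simplices (10): ab, ac, ad, ae, bc, bd, be, cd, ce, de
  2-simplices (5): abd, ace, ade, bcd, bce

Hence C_0 ≅ Z^5, C_1 ≅ Z^10, C_2 ≅ Z^5.

∂_1: C_1 → C_0 sends each edge [p,q] (with p < q) to q − p. For instance
  ∂be = e − b.
As a 5×10 matrix over Z this has rank 4, with invariant factors (1,1,1,1).

∂_2: C_2 → C_1 sends each 2-simplex [p,q,r] to [q,r] − [p,r] + [p,q]. For instance
  ∂bcd = cd − bd + bc,
  ∂bce = ce − be + bc.
This gives a 10×5 integer matrix of rank 5; reducing to Smith normal form yields diagonal entries (1,1,1,1,1).

Computing H_k = (kernel of ∂_k) / (image of ∂_{k+1}):

  H_0: rank C_0 − rank ∂_1 = 5 − 4 = 1, and the invariant factors of ∂_1 are all 1, so H_0 ≅ Z.
  H_1: rank ker ∂_1 − rank ∂_2 = (10 − 4) − 5 = 1, and the invariant factors of ∂_2 are all 1, so H_1 ≅ Z.
  H_2: rank ker ∂_2 − rank ∂_3 = (5 − 5) − 0 = 0, and there is no ∂_3, so H_2 ≅ 0.

As a check, the Euler characteristic is 5 − 10 + 5 = 0, which agrees with 1 − 1 + 0 = 0.
(K is a triangulation of the Möbius band.)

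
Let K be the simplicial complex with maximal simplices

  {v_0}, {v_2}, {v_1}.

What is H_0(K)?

H_0 = Z^3.

Order the vertices as v_0 < v_1 < v_2. Listing each simplex with vertices in this order, K has dimension 0 with simplices:

  0-simplices (3): [v_0], [v_1], [v_2]

giving chain groups C_0 ≅ Z^3.

Computing H_k = (kernel of ∂_k) / (image of ∂_{k+1}):

  H_0: rank C_0 − rank ∂_1 = 3 − 0 = 3, and there is no ∂_1, so H_0 ≅ Z^3.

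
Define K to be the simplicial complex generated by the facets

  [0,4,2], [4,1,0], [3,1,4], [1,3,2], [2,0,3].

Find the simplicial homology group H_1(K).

H_1 ≅ Z.

Fix the vertex order 0 < 1 < 2 < 3 < 4 and write every simplex with vertices in increasing order. Then dim K = 2 and the simplices of K are:

  0-simplices (5): [0], [1], [2], [3], [4]
  1-simplices (10): [0,1], [0,2], [0,3], [0,4], [1,2], [1,3], [1,4], [2,3], [2,4], [3,4]
  2-simplices (5): [0,1,4], [0,2,3], [0,2,4], [1,2,3], [1,3,4]

giving chain groups C_0 ≅ Z^5, C_1 ≅ Z^10, C_2 ≅ Z^5.

The boundary map ∂_1: C_1 → C_0 is given by ∂[p,q] = [q] − [p]. For instance
  ∂[2,4] = [4] − [2].
The 5×10 boundary matrix has rank 4 and Smith normal form diag(1,1,1,1).

The boundary map ∂_2: C_2 → C_1 acts by ∂[p,q,r] = [q,r] − [p,r] + [p,q]. For instance
  ∂[0,2,3] = [2,3] − [0,3] + [0,2],
  ∂[1,3,4] = [3,4] − [1,4] + [1,3].
As a 10×5 matrix over Z this has rank 5, with invariant factors (1,1,1,1,1).

Computing H_k = (kernel of ∂_k) / (image of ∂_{k+1}):

  H_1: rank ker ∂_1 − rank ∂_2 = (10 − 4) − 5 = 1, and the invariant factors of ∂_2 are all 1, so H_1 = Z.

(K is a triangulation of the Möbius band.)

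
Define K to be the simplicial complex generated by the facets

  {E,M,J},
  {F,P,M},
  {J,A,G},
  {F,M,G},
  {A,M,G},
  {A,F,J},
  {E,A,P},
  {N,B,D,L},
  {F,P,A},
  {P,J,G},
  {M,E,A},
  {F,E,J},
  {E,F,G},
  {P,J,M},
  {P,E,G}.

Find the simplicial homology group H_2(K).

Fix the vertex order A < B < D < E < F < G < J < L < M < N < P and write every simplex with vertices in increasing order. Then dim K = 3 and the simplices of K are:

  0-simplices (11): A, B, D, E, F, G, J, L, M, N, P
  1-simplices (27): AE, AF, AG, AJ, AM, AP, BD, BL, BN, DL, DN, EF, EG, EJ, EM, EP, FG, FJ, FM, FP, GJ, GM, GP, JM, JP, LN, MP
  2-simplices (18): AEM, AEP, AFJ, AFP, AGJ, AGM, BDL, BDN, BLN, DLN, EFG, EFJ, EGP, EJM, FGM, FMP, GJP, JMP
  3-simplices (1): BDLN

giving chain groups C_0 ≅ Z^11, C_1 ≅ Z^27, C_2 ≅ Z^18, C_3 ≅ Z^1.

Boundary ∂_1: C_1 → C_0 maps an edge to its endpoints' difference, ∂[p,q] = q − p.
As a 11×27 matrix over Z this has rank 9, with invariant factors (1,1,1,1,1,1,1,1,1).

∂_2: C_2 → C_1 acts by ∂[p,q,r] = [q,r] − [p,r] + [p,q]. For instance
  ∂GJP = JP − GP + GJ,
  ∂AFJ = FJ − AJ + AF.
As a 27×18 matrix over Z this has rank 16, with invariant factors (1,1,1,1,1,1,1,1,1,1,1,1,1,1,1,1).

Boundary ∂_3: C_3 → C_2 sends each 3-simplex σ to the alternating sum Σ_i (−1)^i (σ with its i-th vertex removed). For instance
  ∂BDLN = DLN − BLN + BDN − BDL.
The resulting 18×1 matrix has rank 1, and its Smith normal form has invariant factors (1).

From H_k ≅ ker(∂_k) / im(∂_{k+1}) we obtain:

  H_2: rank ker ∂_2 − rank ∂_3 = (18 − 16) − 1 = 1, and the invariant factors of ∂_3 are all 1, so H_2 = Z.

H_2 = Z.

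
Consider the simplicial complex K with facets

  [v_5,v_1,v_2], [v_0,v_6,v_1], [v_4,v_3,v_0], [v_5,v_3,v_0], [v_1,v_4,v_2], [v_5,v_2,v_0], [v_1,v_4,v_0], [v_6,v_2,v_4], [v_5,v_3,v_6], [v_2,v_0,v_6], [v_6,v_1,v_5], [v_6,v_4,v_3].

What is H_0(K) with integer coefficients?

H_0 = Z.

Take the total order v_0 < v_1 < v_2 < v_3 < v_4 < v_5 < v_6 on the vertex set. Then K (dimension 2) consists of the simplices:

  0-simplices (7): [v_0], [v_1], [v_2], [v_3], [v_4], [v_5], [v_6]
  1-simplices (18): (18 of them)
  2-simplices (12): (12 of them)

so the chain groups are C_0 ≅ Z^7, C_1 ≅ Z^18, C_2 ≅ Z^12.

∂_1: C_1 → C_0 is given by ∂[p,q] = [q] − [p].
This gives a 7×18 integer matrix of rank 6; reducing to Smith normal form yields diagonal entries (1,1,1,1,1,1).

The boundary map ∂_2: C_2 → C_1 maps a triangle to the signed sum of its edges. For instance
  ∂[v_0,v_2,v_6] = [v_2,v_6] − [v_0,v_6] + [v_0,v_2],
  ∂[v_3,v_4,v_6] = [v_4,v_6] − [v_3,v_6] + [v_3,v_4].
The resulting 18×12 matrix has rank 12, and its Smith normal form has invariant factors (1,1,1,1,1,1,1,1,1,1,1,2).

Computing H_k = (kernel of ∂_k) / (image of ∂_{k+1}):

  H_0: rank C_0 − rank ∂_1 = 7 − 6 = 1, and the invariant factors of ∂_1 are all 1, so H_0 ≅ Z.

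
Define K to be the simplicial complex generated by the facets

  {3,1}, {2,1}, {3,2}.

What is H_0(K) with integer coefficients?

Fix the vertex order 1 < 2 < 3 and write every simplex with vertices in increasing order. Then dim K = 1 and the simplices of K are:

  0-simplices (3): [1], [2], [3]
  1-simplices (3): [1,2], [1,3], [2,3]

Hence C_0 ≅ Z^3, C_1 ≅ Z^3.

∂_1: C_1 → C_0 sends each edge [p,q] (with p < q) to q − p. For instance
  ∂[1,3] = [3] − [1].
This gives a 3×3 integer matrix of rank 2; reducing to Smith normal form yields diagonal entries (1,1).

Reading off H_k = ker ∂_k / im ∂_{k+1}:

  H_0: rank C_0 − rank ∂_1 = 3 − 2 = 1, and the invariant factors of ∂_1 are all 1, so H_0 ≅ Z.

H_0 = Z.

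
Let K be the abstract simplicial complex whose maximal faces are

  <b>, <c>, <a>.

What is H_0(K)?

H_0 ≅ Z^3.

Take the total order a < b < c on the vertex set. Then K (dimension 0) consists of the simplices:

  0-simplices (3): a, b, c

so the chain groups are C_0 ≅ Z^3.

Now H_k = ker ∂_k / im ∂_{k+1}, so:

  H_0: rank C_0 − rank ∂_1 = 3 − 0 = 3, and there is no ∂_1, so H_0 ≅ Z^3.

(K is a triangulation of a set of 3 points.)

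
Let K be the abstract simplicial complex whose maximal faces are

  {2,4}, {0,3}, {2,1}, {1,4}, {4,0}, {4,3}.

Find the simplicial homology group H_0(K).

We work with the vertex ordering 0 < 1 < 2 < 3 < 4. The simplices of K, each written with vertices in increasing order, are:

  0-simplices (5): [0], [1], [2], [3], [4]
  1-simplices (6): [0,3], [0,4], [1,2], [1,4], [2,4], [3,4]

so the chain groups are C_0 ≅ Z^5, C_1 ≅ Z^6.

∂_1: C_1 → C_0 sends each edge [p,q] (with p < q) to q − p.
The resulting 5×6 matrix has rank 4, and its Smith normal form has invariant factors (1,1,1,1).

Computing H_k = (kernel of ∂_k) / (image of ∂_{k+1}):

  H_0: rank C_0 − rank ∂_1 = 5 − 4 = 1, and the invariant factors of ∂_1 are all 1, so H_0 ≅ Z.

H_0 ≅ Z.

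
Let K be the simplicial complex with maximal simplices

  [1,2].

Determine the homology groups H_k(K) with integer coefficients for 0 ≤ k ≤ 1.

Fix the vertex order 1 < 2 and write every simplex with vertices in increasing order. Then dim K = 1 and the simplices of K are:

  0-simplices (2): [1], [2]
  1-simplices (1): [1,2]

Hence C_0 ≅ Z^2, C_1 ≅ Z^1.

Boundary ∂_1: C_1 → C_0 maps an edge to its endpoints' difference, ∂[p,q] = q − p. For instance
  ∂[1,2] = [2] − [1].
The 2×1 boundary matrix has rank 1 and Smith normal form diag(1).

Now H_k = ker ∂_k / im ∂_{k+1}, so:

  H_0: rank C_0 − rank ∂_1 = 2 − 1 = 1, and the invariant factors of ∂_1 are all 1, so H_0 = Z.
  H_1: rank ker ∂_1 − rank ∂_2 = (1 − 1) − 0 = 0, and there is no ∂_2, so H_1 = 0.

As a check, the Euler characteristic is 2 − 1 = 1, which agrees with 1 − 0 = 1.

H_0 = Z,  H_1 = 0.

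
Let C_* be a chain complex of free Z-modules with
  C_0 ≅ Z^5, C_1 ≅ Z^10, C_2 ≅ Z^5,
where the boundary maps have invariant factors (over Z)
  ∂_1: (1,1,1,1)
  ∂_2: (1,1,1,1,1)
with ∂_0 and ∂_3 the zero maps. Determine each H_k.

H_0 ≅ Z,  H_1 ≅ Z,  H_2 = 0.

H_0: b_0 = 5 − 0 − 4 = 1; torsion from ∂_1 factors > 1: none. So H_0 ≅ Z.
H_1: b_1 = 10 − 4 − 5 = 1; torsion from ∂_2 factors > 1: none. So H_1 ≅ Z.
H_2: b_2 = 5 − 5 − 0 = 0; torsion from ∂_3 factors > 1: none. So H_2 ≅ 0.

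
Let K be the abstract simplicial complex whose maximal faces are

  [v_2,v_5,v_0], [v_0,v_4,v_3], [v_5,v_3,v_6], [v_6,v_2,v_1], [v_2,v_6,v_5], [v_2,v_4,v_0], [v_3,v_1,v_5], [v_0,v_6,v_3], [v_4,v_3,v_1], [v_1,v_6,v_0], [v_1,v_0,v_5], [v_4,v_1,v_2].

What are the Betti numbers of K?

b_0 = 1, b_1 = 0, b_2 = 0.

We work with the vertex ordering v_0 < v_1 < v_2 < v_3 < v_4 < v_5 < v_6. The simplices of K, each written with vertices in increasing order, are:

  0-simplices (7): [v_0], [v_1], [v_2], [v_3], [v_4], [v_5], [v_6]
  1-simplices (18): (18 of them)
  2-simplices (12): (12 of them)

Hence C_0 ≅ Z^7, C_1 ≅ Z^18, C_2 ≅ Z^12.

∂_1: C_1 → C_0 maps an edge to its endpoints' difference, ∂[p,q] = q − p. For instance
  ∂[v_0,v_4] = [v_4] − [v_0].
As a 7×18 matrix over Z this has rank 6, with invariant factors (1,1,1,1,1,1).

∂_2: C_2 → C_1 maps a triangle to the signed sum of its edges. For instance
  ∂[v_0,v_1,v_5] = [v_1,v_5] − [v_0,v_5] + [v_0,v_1],
  ∂[v_1,v_3,v_4] = [v_3,v_4] − [v_1,v_4] + [v_1,v_3].
The resulting 18×12 matrix has rank 12, and its Smith normal form has invariant factors (1,1,1,1,1,1,1,1,1,1,1,2).

Computing H_k = (kernel of ∂_k) / (image of ∂_{k+1}):

  H_0: rank C_0 − rank ∂_1 = 7 − 6 = 1, and the invariant factors of ∂_1 are all 1, so H_0 = Z.
  H_1: rank ker ∂_1 − rank ∂_2 = (18 − 6) − 12 = 0, and ∂_2 has invariant factor 2 > 1, so H_1 = Z/2.
  H_2: rank ker ∂_2 − rank ∂_3 = (12 − 12) − 0 = 0, and there is no ∂_3, so H_2 = 0.

Hence the Betti numbers are b_0 = 1, b_1 = 0, b_2 = 0.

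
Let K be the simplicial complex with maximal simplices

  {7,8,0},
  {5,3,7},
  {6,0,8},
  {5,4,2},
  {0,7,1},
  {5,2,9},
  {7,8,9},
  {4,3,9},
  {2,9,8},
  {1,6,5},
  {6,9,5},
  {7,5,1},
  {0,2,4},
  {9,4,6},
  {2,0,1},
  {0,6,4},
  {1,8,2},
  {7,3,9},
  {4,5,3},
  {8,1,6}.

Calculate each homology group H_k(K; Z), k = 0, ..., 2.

We work with the vertex ordering 0 < 1 < 2 < 3 < 4 < 5 < 6 < 7 < 8 < 9. The simplices of K, each written with vertices in increasing order, are:

  0-simplices (10): [0], [1], [2], [3], [4], [5], [6], [7], [8], [9]
  1-simplices (30): (30 of them)
  2-simplices (20): (20 of them)

giving chain groups C_0 ≅ Z^10, C_1 ≅ Z^30, C_2 ≅ Z^20.

Boundary ∂_1: C_1 → C_0 is given by ∂[p,q] = [q] − [p]. For instance
  ∂[4,9] = [9] − [4].
This gives a 10×30 integer matrix of rank 9; reducing to Smith normal form yields diagonal entries (1,1,1,1,1,1,1,1,1).

Boundary ∂_2: C_2 → C_1 acts by ∂[p,q,r] = [q,r] − [p,r] + [p,q]. For instance
  ∂[3,5,7] = [5,7] − [3,7] + [3,5],
  ∂[0,1,7] = [1,7] − [0,7] + [0,1].
As a 30×20 matrix over Z this has rank 20, with invariant factors (1,1,1,1,1,1,1,1,1,1,1,1,1,1,1,1,1,1,1,2).

Now H_k = ker ∂_k / im ∂_{k+1}, so:

  H_0: rank C_0 − rank ∂_1 = 10 − 9 = 1, and the invariant factors of ∂_1 are all 1, so H_0 ≅ Z.
  H_1: rank ker ∂_1 − rank ∂_2 = (30 − 9) − 20 = 1, and ∂_2 has invariant factor 2 > 1, so H_1 ≅ Z ⊕ Z/2Z.
  H_2: rank ker ∂_2 − rank ∂_3 = (20 − 20) − 0 = 0, and there is no ∂_3, so H_2 ≅ 0.

H_0 = Z,  H_1 = Z ⊕ Z/2Z,  H_2 = 0.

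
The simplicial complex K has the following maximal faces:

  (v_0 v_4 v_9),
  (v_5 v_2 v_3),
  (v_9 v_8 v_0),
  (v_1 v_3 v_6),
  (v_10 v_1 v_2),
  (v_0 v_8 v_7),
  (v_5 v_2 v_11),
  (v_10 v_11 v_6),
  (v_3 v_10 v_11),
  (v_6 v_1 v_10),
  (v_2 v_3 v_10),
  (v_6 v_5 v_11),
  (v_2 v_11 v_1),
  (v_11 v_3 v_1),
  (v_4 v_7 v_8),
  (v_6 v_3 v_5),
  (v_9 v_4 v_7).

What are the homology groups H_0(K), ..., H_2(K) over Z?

Fix the vertex order v_0 < v_1 < v_2 < v_3 < v_4 < v_5 < v_6 < v_7 < v_8 < v_9 < v_10 < v_11 and write every simplex with vertices in increasing order. Then dim K = 2 and the simplices of K are:

  0-simplices (12): [v_0], [v_1], [v_2], [v_3], [v_4], [v_5], [v_6], [v_7], [v_8], [v_9], [v_10], [v_11]
  1-simplices (28): (28 of them)
  2-simplices (17): (17 of them)

Hence C_0 ≅ Z^12, C_1 ≅ Z^28, C_2 ≅ Z^17.

The boundary map ∂_1: C_1 → C_0 maps an edge to its endpoints' difference, ∂[p,q] = q − p. For instance
  ∂[v_0,v_7] = [v_7] − [v_0].
The 12×28 boundary matrix has rank 10 and Smith normal form diag(1,1,1,1,1,1,1,1,1,1).

∂_2: C_2 → C_1 maps a triangle to the signed sum of its edges. For instance
  ∂[v_1,v_2,v_11] = [v_2,v_11] − [v_1,v_11] + [v_1,v_2],
  ∂[v_0,v_7,v_8] = [v_7,v_8] − [v_0,v_8] + [v_0,v_7].
As a 28×17 matrix over Z this has rank 17, with invariant factors (1,1,1,1,1,1,1,1,1,1,1,1,1,1,1,1,2).

Now H_k = ker ∂_k / im ∂_{k+1}, so:

  H_0: rank C_0 − rank ∂_1 = 12 − 10 = 2, and the invariant factors of ∂_1 are all 1, so H_0 ≅ Z^2.
  H_1: rank ker ∂_1 − rank ∂_2 = (28 − 10) − 17 = 1, and ∂_2 has invariant factor 2 > 1, so H_1 ≅ Z × Z/2.
  H_2: rank ker ∂_2 − rank ∂_3 = (17 − 17) − 0 = 0, and there is no ∂_3, so H_2 ≅ 0.

(K is a triangulation of the disjoint union of the Möbius band and the real projective plane RP^2.)

H_0 = Z^2,  H_1 = Z × Z/2,  H_2 = 0.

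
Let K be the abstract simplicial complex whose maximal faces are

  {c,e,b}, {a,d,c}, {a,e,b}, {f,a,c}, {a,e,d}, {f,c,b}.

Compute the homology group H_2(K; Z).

Fix the vertex order a < b < c < d < e < f and write every simplex with vertices in increasing order. Then dim K = 2 and the simplices of K are:

  0-simplices (6): a, b, c, d, e, f
  1-simplices (12): ab, ac, ad, ae, af, bc, be, bf, cd, ce, cf, de
  2-simplices (6): abe, acd, acf, ade, bce, bcf

Hence C_0 ≅ Z^6, C_1 ≅ Z^12, C_2 ≅ Z^6.

Boundary ∂_1: C_1 → C_0 is given by ∂[p,q] = [q] − [p]. For instance
  ∂ac = c − a.
The resulting 6×12 matrix has rank 5, and its Smith normal form has invariant factors (1,1,1,1,1).

The boundary map ∂_2: C_2 → C_1 acts by ∂[p,q,r] = [q,r] − [p,r] + [p,q]. For instance
  ∂abe = be − ae + ab,
  ∂bce = ce − be + bc.
This gives a 12×6 integer matrix of rank 6; reducing to Smith normal form yields diagonal entries (1,1,1,1,1,1).

From H_k ≅ ker(∂_k) / im(∂_{k+1}) we obtain:

  H_2: rank ker ∂_2 − rank ∂_3 = (6 − 6) − 0 = 0, and there is no ∂_3, so H_2 ≅ 0.

(K is a triangulation of the cylinder S^1 x I.)

H_2 ≅ 0.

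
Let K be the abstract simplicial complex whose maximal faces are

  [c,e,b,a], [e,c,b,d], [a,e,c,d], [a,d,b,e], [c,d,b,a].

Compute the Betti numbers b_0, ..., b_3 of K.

b_0 = 1, b_1 = 0, b_2 = 0, b_3 = 1.

We work with the vertex ordering a < b < c < d < e. The simplices of K, each written with vertices in increasing order, are:

  0-simplices (5): a, b, c, d, e
  1-simplices (10): ab, ac, ad, ae, bc, bd, be, cd, ce, de
  2-simplices (10): abc, abd, abe, acd, ace, ade, bcd, bce, bde, cde
  3-simplices (5): abcd, abce, abde, acde, bcde

so the chain groups are C_0 ≅ Z^5, C_1 ≅ Z^10, C_2 ≅ Z^10, C_3 ≅ Z^5.

∂_1: C_1 → C_0 maps an edge to its endpoints' difference, ∂[p,q] = q − p. For instance
  ∂ab = b − a.
The 5×10 boundary matrix has rank 4 and Smith normal form diag(1,1,1,1).

∂_2: C_2 → C_1 sends each 2-simplex [p,q,r] to [q,r] − [p,r] + [p,q]. For instance
  ∂ade = de − ae + ad,
  ∂cde = de − ce + cd.
This gives a 10×10 integer matrix of rank 6; reducing to Smith normal form yields diagonal entries (1,1,1,1,1,1).

The boundary map ∂_3: C_3 → C_2 sends each 3-simplex σ to the alternating sum Σ_i (−1)^i (σ with its i-th vertex removed). For instance
  ∂acde = cde − ade + ace − acd,
  ∂abce = bce − ace + abe − abc.
The 10×5 boundary matrix has rank 4 and Smith normal form diag(1,1,1,1).

Reading off H_k = ker ∂_k / im ∂_{k+1}:

  H_0: rank C_0 − rank ∂_1 = 5 − 4 = 1, and the invariant factors of ∂_1 are all 1, so H_0 ≅ Z.
  H_1: rank ker ∂_1 − rank ∂_2 = (10 − 4) − 6 = 0, and the invariant factors of ∂_2 are all 1, so H_1 ≅ 0.
  H_2: rank ker ∂_2 − rank ∂_3 = (10 − 6) − 4 = 0, and the invariant factors of ∂_3 are all 1, so H_2 ≅ 0.
  H_3: rank ker ∂_3 − rank ∂_4 = (5 − 4) − 0 = 1, and there is no ∂_4, so H_3 ≅ Z.

(K is a triangulation of the 3-sphere S^3.)

Hence the Betti numbers are b_0 = 1, b_1 = 0, b_2 = 0, b_3 = 1.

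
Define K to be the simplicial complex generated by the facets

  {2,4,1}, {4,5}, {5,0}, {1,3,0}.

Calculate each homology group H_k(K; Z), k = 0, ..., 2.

H_0 = Z,  H_1 = Z,  H_2 = 0.

Order the vertices as 0 < 1 < 2 < 3 < 4 < 5. Listing each simplex with vertices in this order, K has dimension 2 with simplices:

  0-simplices (6): [0], [1], [2], [3], [4], [5]
  1-simplices (8): [0,1], [0,3], [0,5], [1,2], [1,3], [1,4], [2,4], [4,5]
  2-simplices (2): [0,1,3], [1,2,4]

giving chain groups C_0 ≅ Z^6, C_1 ≅ Z^8, C_2 ≅ Z^2.

∂_1: C_1 → C_0 is given by ∂[p,q] = [q] − [p]. For instance
  ∂[1,4] = [4] − [1].
The 6×8 boundary matrix has rank 5 and Smith normal form diag(1,1,1,1,1).

The boundary map ∂_2: C_2 → C_1 sends each 2-simplex [p,q,r] to [q,r] − [p,r] + [p,q]. For instance
  ∂[1,2,4] = [2,4] − [1,4] + [1,2],
  ∂[0,1,3] = [1,3] − [0,3] + [0,1].
The resulting 8×2 matrix has rank 2, and its Smith normal form has invariant factors (1,1).

From H_k ≅ ker(∂_k) / im(∂_{k+1}) we obtain:

  H_0: rank C_0 − rank ∂_1 = 6 − 5 = 1, and the invariant factors of ∂_1 are all 1, so H_0 = Z.
  H_1: rank ker ∂_1 − rank ∂_2 = (8 − 5) − 2 = 1, and the invariant factors of ∂_2 are all 1, so H_1 = Z.
  H_2: rank ker ∂_2 − rank ∂_3 = (2 − 2) − 0 = 0, and there is no ∂_3, so H_2 = 0.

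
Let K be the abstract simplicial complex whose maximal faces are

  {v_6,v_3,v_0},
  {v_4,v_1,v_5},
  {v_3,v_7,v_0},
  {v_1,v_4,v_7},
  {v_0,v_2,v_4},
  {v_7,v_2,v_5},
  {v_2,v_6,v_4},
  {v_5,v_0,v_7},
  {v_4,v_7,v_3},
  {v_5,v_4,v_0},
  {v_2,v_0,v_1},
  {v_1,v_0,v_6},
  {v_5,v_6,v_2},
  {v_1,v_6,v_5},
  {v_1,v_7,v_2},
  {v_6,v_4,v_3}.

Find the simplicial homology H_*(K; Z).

Take the total order v_0 < v_1 < v_2 < v_3 < v_4 < v_5 < v_6 < v_7 on the vertex set. Then K (dimension 2) consists of the simplices:

  0-simplices (8): [v_0], [v_1], [v_2], [v_3], [v_4], [v_5], [v_6], [v_7]
  1-simplices (24): (24 of them)
  2-simplices (16): (16 of them)

so the chain groups are C_0 ≅ Z^8, C_1 ≅ Z^24, C_2 ≅ Z^16.

The boundary map ∂_1: C_1 → C_0 sends each edge [p,q] (with p < q) to q − p. For instance
  ∂[v_0,v_2] = [v_2] − [v_0].
As a 8×24 matrix over Z this has rank 7, with invariant factors (1,1,1,1,1,1,1).

Boundary ∂_2: C_2 → C_1 maps a triangle to the signed sum of its edges. For instance
  ∂[v_0,v_3,v_7] = [v_3,v_7] − [v_0,v_7] + [v_0,v_3],
  ∂[v_1,v_4,v_5] = [v_4,v_5] − [v_1,v_5] + [v_1,v_4].
The 24×16 boundary matrix has rank 15 and Smith normal form diag(1,1,1,1,1,1,1,1,1,1,1,1,1,1,1).

Reading off H_k = ker ∂_k / im ∂_{k+1}:

  H_0: rank C_0 − rank ∂_1 = 8 − 7 = 1, and the invariant factors of ∂_1 are all 1, so H_0 ≅ Z.
  H_1: rank ker ∂_1 − rank ∂_2 = (24 − 7) − 15 = 2, and the invariant factors of ∂_2 are all 1, so H_1 ≅ Z^2.
  H_2: rank ker ∂_2 − rank ∂_3 = (16 − 15) − 0 = 1, and there is no ∂_3, so H_2 ≅ Z.

As a check, the Euler characteristic is 8 − 24 + 16 = 0, which agrees with 1 − 2 + 1 = 0.

H_0 = Z,  H_1 = Z^2,  H_2 = Z.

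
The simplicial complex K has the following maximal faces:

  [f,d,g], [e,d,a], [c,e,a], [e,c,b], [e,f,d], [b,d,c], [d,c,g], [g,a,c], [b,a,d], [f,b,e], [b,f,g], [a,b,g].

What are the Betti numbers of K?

Take the total order a < b < c < d < e < f < g on the vertex set. Then K (dimension 2) consists of the simplices:

  0-simplices (7): a, b, c, d, e, f, g
  1-simplices (18): ab, ac, ad, ae, ag, bc, bd, be, bf, bg, cd, ce, cg, de, df, dg, ef, fg
  2-simplices (12): abd, abg, ace, acg, ade, bcd, bce, bef, bfg, cdg, def, dfg

so the chain groups are C_0 ≅ Z^7, C_1 ≅ Z^18, C_2 ≅ Z^12.

Boundary ∂_1: C_1 → C_0 sends each edge [p,q] (with p < q) to q − p.
As a 7×18 matrix over Z this has rank 6, with invariant factors (1,1,1,1,1,1).

∂_2: C_2 → C_1 acts by ∂[p,q,r] = [q,r] − [p,r] + [p,q]. For instance
  ∂abd = bd − ad + ab,
  ∂abg = bg − ag + ab.
This gives a 18×12 integer matrix of rank 12; reducing to Smith normal form yields diagonal entries (1,1,1,1,1,1,1,1,1,1,1,2).

Reading off H_k = ker ∂_k / im ∂_{k+1}:

  H_0: rank C_0 − rank ∂_1 = 7 − 6 = 1, and the invariant factors of ∂_1 are all 1, so H_0 ≅ Z.
  H_1: rank ker ∂_1 − rank ∂_2 = (18 − 6) − 12 = 0, and ∂_2 has invariant factor 2 > 1, so H_1 ≅ Z/2Z.
  H_2: rank ker ∂_2 − rank ∂_3 = (12 − 12) − 0 = 0, and there is no ∂_3, so H_2 ≅ 0.

Hence the Betti numbers are b_0 = 1, b_1 = 0, b_2 = 0.

b_0 = 1, b_1 = 0, b_2 = 0.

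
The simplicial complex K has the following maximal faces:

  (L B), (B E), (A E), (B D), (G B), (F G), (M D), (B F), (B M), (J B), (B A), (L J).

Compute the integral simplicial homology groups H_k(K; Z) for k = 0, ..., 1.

H_0 = Z,  H_1 = Z^4.

Take the total order A < B < D < E < F < G < J < L < M on the vertex set. Then K (dimension 1) consists of the simplices:

  0-simplices (9): A, B, D, E, F, G, J, L, M
  1-simplices (12): AB, AE, BD, BE, BF, BG, BJ, BL, BM, DM, FG, JL

so the chain groups are C_0 ≅ Z^9, C_1 ≅ Z^12.

The boundary map ∂_1: C_1 → C_0 maps an edge to its endpoints' difference, ∂[p,q] = q − p. For instance
  ∂FG = G − F.
This gives a 9×12 integer matrix of rank 8; reducing to Smith normal form yields diagonal entries (1,1,1,1,1,1,1,1).

Now H_k = ker ∂_k / im ∂_{k+1}, so:

  H_0: rank C_0 − rank ∂_1 = 9 − 8 = 1, and the invariant factors of ∂_1 are all 1, so H_0 ≅ Z.
  H_1: rank ker ∂_1 − rank ∂_2 = (12 − 8) − 0 = 4, and there is no ∂_2, so H_1 ≅ Z^4.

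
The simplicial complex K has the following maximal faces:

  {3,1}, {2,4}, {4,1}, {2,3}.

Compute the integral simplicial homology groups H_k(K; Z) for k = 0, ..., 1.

We work with the vertex ordering 1 < 2 < 3 < 4. The simplices of K, each written with vertices in increasing order, are:

  0-simplices (4): [1], [2], [3], [4]
  1-simplices (4): [1,3], [1,4], [2,3], [2,4]

so the chain groups are C_0 ≅ Z^4, C_1 ≅ Z^4.

∂_1: C_1 → C_0 maps an edge to its endpoints' difference, ∂[p,q] = q − p.
As a 4×4 matrix over Z this has rank 3, with invariant factors (1,1,1).

Computing H_k = (kernel of ∂_k) / (image of ∂_{k+1}):

  H_0: rank C_0 − rank ∂_1 = 4 − 3 = 1, and the invariant factors of ∂_1 are all 1, so H_0 = Z.
  H_1: rank ker ∂_1 − rank ∂_2 = (4 − 3) − 0 = 1, and there is no ∂_2, so H_1 = Z.

H_0 = Z,  H_1 = Z.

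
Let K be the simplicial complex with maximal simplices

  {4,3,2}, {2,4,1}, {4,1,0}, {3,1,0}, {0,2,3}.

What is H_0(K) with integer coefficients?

H_0 = Z.

Take the total order 0 < 1 < 2 < 3 < 4 on the vertex set. Then K (dimension 2) consists of the simplices:

  0-simplices (5): [0], [1], [2], [3], [4]
  1-simplices (10): [0,1], [0,2], [0,3], [0,4], [1,2], [1,3], [1,4], [2,3], [2,4], [3,4]
  2-simplices (5): [0,1,3], [0,1,4], [0,2,3], [1,2,4], [2,3,4]

Hence C_0 ≅ Z^5, C_1 ≅ Z^10, C_2 ≅ Z^5.

∂_1: C_1 → C_0 is given by ∂[p,q] = [q] − [p]. For instance
  ∂[1,4] = [4] − [1].
As a 5×10 matrix over Z this has rank 4, with invariant factors (1,1,1,1).

∂_2: C_2 → C_1 maps a triangle to the signed sum of its edges. For instance
  ∂[0,1,3] = [1,3] − [0,3] + [0,1],
  ∂[0,1,4] = [1,4] − [0,4] + [0,1].
This gives a 10×5 integer matrix of rank 5; reducing to Smith normal form yields diagonal entries (1,1,1,1,1).

Computing H_k = (kernel of ∂_k) / (image of ∂_{k+1}):

  H_0: rank C_0 − rank ∂_1 = 5 − 4 = 1, and the invariant factors of ∂_1 are all 1, so H_0 ≅ Z.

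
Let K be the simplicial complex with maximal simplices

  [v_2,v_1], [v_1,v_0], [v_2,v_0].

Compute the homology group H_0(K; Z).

H_0 = Z.

Take the total order v_0 < v_1 < v_2 on the vertex set. Then K (dimension 1) consists of the simplices:

  0-simplices (3): [v_0], [v_1], [v_2]
  1-simplices (3): [v_0,v_1], [v_0,v_2], [v_1,v_2]

Hence C_0 ≅ Z^3, C_1 ≅ Z^3.

Boundary ∂_1: C_1 → C_0 is given by ∂[p,q] = [q] − [p].
The 3×3 boundary matrix has rank 2 and Smith normal form diag(1,1).

Reading off H_k = ker ∂_k / im ∂_{k+1}:

  H_0: rank C_0 − rank ∂_1 = 3 − 2 = 1, and the invariant factors of ∂_1 are all 1, so H_0 ≅ Z.

(K is a triangulation of the circle S^1.)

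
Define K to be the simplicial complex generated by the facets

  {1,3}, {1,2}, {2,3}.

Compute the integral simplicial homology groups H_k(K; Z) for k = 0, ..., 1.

We work with the vertex ordering 1 < 2 < 3. The simplices of K, each written with vertices in increasing order, are:

  0-simplices (3): [1], [2], [3]
  1-simplices (3): [1,2], [1,3], [2,3]

Hence C_0 ≅ Z^3, C_1 ≅ Z^3.

Boundary ∂_1: C_1 → C_0 is given by ∂[p,q] = [q] − [p]. For instance
  ∂[1,3] = [3] − [1].
As a 3×3 matrix over Z this has rank 2, with invariant factors (1,1).

Now H_k = ker ∂_k / im ∂_{k+1}, so:

  H_0: rank C_0 − rank ∂_1 = 3 − 2 = 1, and the invariant factors of ∂_1 are all 1, so H_0 = Z.
  H_1: rank ker ∂_1 − rank ∂_2 = (3 − 2) − 0 = 1, and there is no ∂_2, so H_1 = Z.

(K is a triangulation of the circle S^1.)

H_0 = Z,  H_1 = Z.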